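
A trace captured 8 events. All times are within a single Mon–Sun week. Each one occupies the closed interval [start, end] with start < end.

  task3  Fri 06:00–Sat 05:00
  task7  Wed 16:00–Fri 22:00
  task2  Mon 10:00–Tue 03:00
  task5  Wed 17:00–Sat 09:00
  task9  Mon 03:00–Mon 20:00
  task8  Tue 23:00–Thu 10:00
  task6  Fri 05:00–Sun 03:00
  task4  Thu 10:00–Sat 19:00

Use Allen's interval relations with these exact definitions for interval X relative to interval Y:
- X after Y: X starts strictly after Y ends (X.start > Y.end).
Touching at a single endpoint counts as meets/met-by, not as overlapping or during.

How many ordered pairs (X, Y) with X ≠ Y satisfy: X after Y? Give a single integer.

Checking all 56 ordered pairs for relation 'after'; matching pairs in alphabetical order:
(task3, task2): task3 after task2 ✓
(task3, task8): task3 after task8 ✓
(task3, task9): task3 after task9 ✓
(task4, task2): task4 after task2 ✓
(task4, task9): task4 after task9 ✓
(task5, task2): task5 after task2 ✓
(task5, task9): task5 after task9 ✓
(task6, task2): task6 after task2 ✓
(task6, task8): task6 after task8 ✓
(task6, task9): task6 after task9 ✓
(task7, task2): task7 after task2 ✓
(task7, task9): task7 after task9 ✓
(task8, task2): task8 after task2 ✓
(task8, task9): task8 after task9 ✓
Count: 14.

14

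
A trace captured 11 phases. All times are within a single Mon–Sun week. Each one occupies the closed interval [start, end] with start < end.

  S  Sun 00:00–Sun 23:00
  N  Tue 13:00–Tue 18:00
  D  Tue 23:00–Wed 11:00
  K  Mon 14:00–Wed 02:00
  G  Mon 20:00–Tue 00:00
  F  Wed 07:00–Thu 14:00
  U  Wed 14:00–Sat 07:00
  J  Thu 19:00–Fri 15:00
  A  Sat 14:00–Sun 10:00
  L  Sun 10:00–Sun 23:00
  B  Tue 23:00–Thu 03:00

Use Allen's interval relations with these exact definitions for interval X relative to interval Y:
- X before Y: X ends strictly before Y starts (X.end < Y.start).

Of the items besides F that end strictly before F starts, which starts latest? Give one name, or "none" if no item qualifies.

Target F = [Wed 07:00, Thu 14:00].
A [Sat 14:00, Sun 10:00] → after → excluded.
B [Tue 23:00, Thu 03:00] → overlaps → excluded.
D [Tue 23:00, Wed 11:00] → overlaps → excluded.
G [Mon 20:00, Tue 00:00] → before → candidate.
J [Thu 19:00, Fri 15:00] → after → excluded.
K [Mon 14:00, Wed 02:00] → before → candidate.
L [Sun 10:00, Sun 23:00] → after → excluded.
N [Tue 13:00, Tue 18:00] → before → candidate.
S [Sun 00:00, Sun 23:00] → after → excluded.
U [Wed 14:00, Sat 07:00] → overlapped-by → excluded.
Among candidates, latest start is Tue 13:00 → N.

N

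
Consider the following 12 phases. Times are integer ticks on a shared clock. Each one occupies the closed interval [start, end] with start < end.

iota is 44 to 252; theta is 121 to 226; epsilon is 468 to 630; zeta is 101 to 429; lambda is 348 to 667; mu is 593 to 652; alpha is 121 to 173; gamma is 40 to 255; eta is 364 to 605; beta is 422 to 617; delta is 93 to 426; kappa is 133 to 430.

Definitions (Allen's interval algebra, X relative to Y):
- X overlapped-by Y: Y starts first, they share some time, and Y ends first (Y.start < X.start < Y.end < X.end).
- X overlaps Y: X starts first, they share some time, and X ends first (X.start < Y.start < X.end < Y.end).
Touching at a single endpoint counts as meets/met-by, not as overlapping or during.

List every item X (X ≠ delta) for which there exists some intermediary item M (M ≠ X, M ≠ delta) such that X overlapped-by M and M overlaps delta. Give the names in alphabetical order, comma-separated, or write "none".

kappa, zeta

Target delta = [93, 426].
Intermediaries M with M overlaps delta: gamma, iota.
Via gamma — items with X overlapped-by gamma: kappa, zeta.
Via iota — items with X overlapped-by iota: kappa, zeta.
Union: kappa, zeta.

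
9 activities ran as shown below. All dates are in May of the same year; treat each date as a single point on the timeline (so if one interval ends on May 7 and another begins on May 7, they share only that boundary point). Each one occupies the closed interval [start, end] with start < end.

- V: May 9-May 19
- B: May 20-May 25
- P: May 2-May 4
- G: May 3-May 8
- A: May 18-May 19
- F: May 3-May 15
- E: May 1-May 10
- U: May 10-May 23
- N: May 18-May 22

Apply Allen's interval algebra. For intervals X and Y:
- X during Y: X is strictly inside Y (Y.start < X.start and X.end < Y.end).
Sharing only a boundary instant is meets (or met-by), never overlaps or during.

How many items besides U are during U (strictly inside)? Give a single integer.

2

Target U = [May 10, May 23].
A [May 18, May 19] → during → counts.
B [May 20, May 25] → overlapped-by → no.
E [May 1, May 10] → meets → no.
F [May 3, May 15] → overlaps → no.
G [May 3, May 8] → before → no.
N [May 18, May 22] → during → counts.
P [May 2, May 4] → before → no.
V [May 9, May 19] → overlaps → no.
Total: 2.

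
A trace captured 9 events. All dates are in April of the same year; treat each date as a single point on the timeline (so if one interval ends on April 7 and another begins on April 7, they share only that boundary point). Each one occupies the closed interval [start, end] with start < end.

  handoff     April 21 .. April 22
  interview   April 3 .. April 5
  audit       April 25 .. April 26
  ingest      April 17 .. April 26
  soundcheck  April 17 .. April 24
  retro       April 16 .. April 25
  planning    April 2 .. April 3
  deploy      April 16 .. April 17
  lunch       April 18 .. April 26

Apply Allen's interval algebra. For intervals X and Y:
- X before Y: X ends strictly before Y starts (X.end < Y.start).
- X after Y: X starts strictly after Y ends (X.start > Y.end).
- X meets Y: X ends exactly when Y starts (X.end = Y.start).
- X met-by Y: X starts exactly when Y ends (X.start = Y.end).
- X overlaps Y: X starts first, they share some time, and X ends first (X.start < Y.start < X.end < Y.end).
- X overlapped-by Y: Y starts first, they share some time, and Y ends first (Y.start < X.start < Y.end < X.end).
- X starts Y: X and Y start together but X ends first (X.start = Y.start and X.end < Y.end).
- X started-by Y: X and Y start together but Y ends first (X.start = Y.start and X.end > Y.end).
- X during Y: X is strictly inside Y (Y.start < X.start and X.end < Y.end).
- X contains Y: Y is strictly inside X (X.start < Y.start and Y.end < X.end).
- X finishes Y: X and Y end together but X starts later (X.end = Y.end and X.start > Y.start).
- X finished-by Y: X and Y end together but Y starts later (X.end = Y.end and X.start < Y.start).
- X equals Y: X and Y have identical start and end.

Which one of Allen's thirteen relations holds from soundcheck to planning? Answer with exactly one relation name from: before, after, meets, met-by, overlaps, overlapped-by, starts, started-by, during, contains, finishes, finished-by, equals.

after

soundcheck = [April 17, April 24]; planning = [April 2, April 3].
Compare endpoints: soundcheck.start > planning.start, soundcheck.start > planning.end, soundcheck.end > planning.start, soundcheck.end > planning.end.
That pattern is 'after'.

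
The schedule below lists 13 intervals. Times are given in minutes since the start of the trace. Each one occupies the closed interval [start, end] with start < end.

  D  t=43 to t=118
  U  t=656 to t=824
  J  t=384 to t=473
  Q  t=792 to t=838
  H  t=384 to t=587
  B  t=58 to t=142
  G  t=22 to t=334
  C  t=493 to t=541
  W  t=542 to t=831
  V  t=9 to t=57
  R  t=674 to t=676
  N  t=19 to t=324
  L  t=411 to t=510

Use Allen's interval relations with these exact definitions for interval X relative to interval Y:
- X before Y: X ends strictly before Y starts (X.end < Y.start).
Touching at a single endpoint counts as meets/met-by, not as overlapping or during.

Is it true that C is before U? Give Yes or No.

C = [t=493, t=541], U = [t=656, t=824].
Actual relation of C to U: before.
Asked whether 'before' holds → Yes.

Yes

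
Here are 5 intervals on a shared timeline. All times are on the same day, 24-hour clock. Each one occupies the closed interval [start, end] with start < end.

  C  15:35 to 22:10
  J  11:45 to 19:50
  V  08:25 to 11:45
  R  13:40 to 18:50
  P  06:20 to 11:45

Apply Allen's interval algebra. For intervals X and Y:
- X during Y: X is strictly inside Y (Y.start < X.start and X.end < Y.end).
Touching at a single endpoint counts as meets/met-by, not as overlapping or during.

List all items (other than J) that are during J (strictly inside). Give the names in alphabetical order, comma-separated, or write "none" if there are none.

Target J = [11:45, 19:50].
C [15:35, 22:10] → overlapped-by → no.
P [06:20, 11:45] → meets → no.
R [13:40, 18:50] → during → yes.
V [08:25, 11:45] → meets → no.
Result: R.

R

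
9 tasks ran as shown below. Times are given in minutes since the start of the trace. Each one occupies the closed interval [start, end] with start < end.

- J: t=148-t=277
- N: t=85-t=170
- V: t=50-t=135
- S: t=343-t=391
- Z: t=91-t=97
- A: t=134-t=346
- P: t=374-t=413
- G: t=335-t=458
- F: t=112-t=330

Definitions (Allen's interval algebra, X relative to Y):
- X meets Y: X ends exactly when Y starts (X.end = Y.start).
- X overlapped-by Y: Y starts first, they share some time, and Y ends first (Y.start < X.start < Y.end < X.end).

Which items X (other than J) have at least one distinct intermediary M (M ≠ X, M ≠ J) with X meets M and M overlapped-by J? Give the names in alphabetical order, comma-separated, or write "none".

none

Target J = [t=148, t=277].
Intermediaries M with M overlapped-by J: none.
Union: none.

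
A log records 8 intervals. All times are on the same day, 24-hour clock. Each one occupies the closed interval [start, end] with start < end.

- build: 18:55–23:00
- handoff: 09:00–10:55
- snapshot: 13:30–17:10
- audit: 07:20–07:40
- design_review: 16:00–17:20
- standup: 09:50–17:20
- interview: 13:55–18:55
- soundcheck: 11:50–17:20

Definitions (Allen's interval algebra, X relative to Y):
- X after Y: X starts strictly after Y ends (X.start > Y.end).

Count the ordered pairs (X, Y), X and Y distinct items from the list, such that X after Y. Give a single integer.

Checking all 56 ordered pairs for relation 'after'; matching pairs in alphabetical order:
(build, audit): build after audit ✓
(build, design_review): build after design_review ✓
(build, handoff): build after handoff ✓
(build, snapshot): build after snapshot ✓
(build, soundcheck): build after soundcheck ✓
(build, standup): build after standup ✓
(design_review, audit): design_review after audit ✓
(design_review, handoff): design_review after handoff ✓
(handoff, audit): handoff after audit ✓
(interview, audit): interview after audit ✓
(interview, handoff): interview after handoff ✓
(snapshot, audit): snapshot after audit ✓
(snapshot, handoff): snapshot after handoff ✓
(soundcheck, audit): soundcheck after audit ✓
(soundcheck, handoff): soundcheck after handoff ✓
(standup, audit): standup after audit ✓
Count: 16.

16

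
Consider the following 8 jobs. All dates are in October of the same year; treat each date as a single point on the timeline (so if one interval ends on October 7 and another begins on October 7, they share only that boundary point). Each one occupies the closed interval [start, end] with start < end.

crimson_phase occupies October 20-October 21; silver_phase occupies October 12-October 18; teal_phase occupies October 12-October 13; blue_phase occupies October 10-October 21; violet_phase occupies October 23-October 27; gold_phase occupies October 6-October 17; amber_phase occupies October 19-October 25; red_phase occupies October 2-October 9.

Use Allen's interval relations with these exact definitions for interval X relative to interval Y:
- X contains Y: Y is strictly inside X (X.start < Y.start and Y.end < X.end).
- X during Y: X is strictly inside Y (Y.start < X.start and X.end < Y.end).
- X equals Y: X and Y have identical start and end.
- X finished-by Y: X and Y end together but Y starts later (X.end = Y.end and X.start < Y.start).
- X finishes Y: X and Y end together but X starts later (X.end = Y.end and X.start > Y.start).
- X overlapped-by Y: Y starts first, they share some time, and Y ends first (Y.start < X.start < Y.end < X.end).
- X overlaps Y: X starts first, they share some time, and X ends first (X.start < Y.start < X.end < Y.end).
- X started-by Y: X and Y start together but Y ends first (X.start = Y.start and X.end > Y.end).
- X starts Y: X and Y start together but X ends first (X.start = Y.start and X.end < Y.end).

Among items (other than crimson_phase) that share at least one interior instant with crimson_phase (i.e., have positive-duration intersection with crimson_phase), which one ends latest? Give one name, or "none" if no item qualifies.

amber_phase

Target crimson_phase = [October 20, October 21].
amber_phase [October 19, October 25] → contains → candidate.
blue_phase [October 10, October 21] → finished-by → candidate.
gold_phase [October 6, October 17] → before → excluded.
red_phase [October 2, October 9] → before → excluded.
silver_phase [October 12, October 18] → before → excluded.
teal_phase [October 12, October 13] → before → excluded.
violet_phase [October 23, October 27] → after → excluded.
Among candidates, latest end is October 25 → amber_phase.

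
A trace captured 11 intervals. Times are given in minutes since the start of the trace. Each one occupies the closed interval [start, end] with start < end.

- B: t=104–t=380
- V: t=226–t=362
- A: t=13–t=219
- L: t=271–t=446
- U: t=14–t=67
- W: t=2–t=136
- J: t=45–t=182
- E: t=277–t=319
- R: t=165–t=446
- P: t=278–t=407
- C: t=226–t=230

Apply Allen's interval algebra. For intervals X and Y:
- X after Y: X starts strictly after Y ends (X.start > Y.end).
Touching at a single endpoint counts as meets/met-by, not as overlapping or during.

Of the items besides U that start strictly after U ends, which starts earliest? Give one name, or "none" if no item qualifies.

Target U = [t=14, t=67].
A [t=13, t=219] → contains → excluded.
B [t=104, t=380] → after → candidate.
C [t=226, t=230] → after → candidate.
E [t=277, t=319] → after → candidate.
J [t=45, t=182] → overlapped-by → excluded.
L [t=271, t=446] → after → candidate.
P [t=278, t=407] → after → candidate.
R [t=165, t=446] → after → candidate.
V [t=226, t=362] → after → candidate.
W [t=2, t=136] → contains → excluded.
Among candidates, earliest start is t=104 → B.

B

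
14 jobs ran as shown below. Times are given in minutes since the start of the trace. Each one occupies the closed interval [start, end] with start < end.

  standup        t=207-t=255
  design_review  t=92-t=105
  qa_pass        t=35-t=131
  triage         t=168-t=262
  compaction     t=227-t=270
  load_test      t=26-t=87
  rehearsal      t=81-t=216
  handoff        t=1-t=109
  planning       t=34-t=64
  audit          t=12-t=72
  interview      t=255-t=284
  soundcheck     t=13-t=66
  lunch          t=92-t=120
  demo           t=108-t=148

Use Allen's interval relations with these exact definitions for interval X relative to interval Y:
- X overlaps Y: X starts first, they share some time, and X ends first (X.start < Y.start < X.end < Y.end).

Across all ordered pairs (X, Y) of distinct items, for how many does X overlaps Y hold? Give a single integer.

Checking all 182 ordered pairs for relation 'overlaps'; matching pairs in alphabetical order:
(audit, load_test): audit overlaps load_test ✓
(audit, qa_pass): audit overlaps qa_pass ✓
(compaction, interview): compaction overlaps interview ✓
(handoff, demo): handoff overlaps demo ✓
(handoff, lunch): handoff overlaps lunch ✓
(handoff, qa_pass): handoff overlaps qa_pass ✓
(handoff, rehearsal): handoff overlaps rehearsal ✓
(load_test, qa_pass): load_test overlaps qa_pass ✓
(load_test, rehearsal): load_test overlaps rehearsal ✓
(lunch, demo): lunch overlaps demo ✓
(planning, qa_pass): planning overlaps qa_pass ✓
(qa_pass, demo): qa_pass overlaps demo ✓
(qa_pass, rehearsal): qa_pass overlaps rehearsal ✓
(rehearsal, standup): rehearsal overlaps standup ✓
(rehearsal, triage): rehearsal overlaps triage ✓
(soundcheck, load_test): soundcheck overlaps load_test ✓
(soundcheck, qa_pass): soundcheck overlaps qa_pass ✓
(standup, compaction): standup overlaps compaction ✓
(triage, compaction): triage overlaps compaction ✓
(triage, interview): triage overlaps interview ✓
Count: 20.

20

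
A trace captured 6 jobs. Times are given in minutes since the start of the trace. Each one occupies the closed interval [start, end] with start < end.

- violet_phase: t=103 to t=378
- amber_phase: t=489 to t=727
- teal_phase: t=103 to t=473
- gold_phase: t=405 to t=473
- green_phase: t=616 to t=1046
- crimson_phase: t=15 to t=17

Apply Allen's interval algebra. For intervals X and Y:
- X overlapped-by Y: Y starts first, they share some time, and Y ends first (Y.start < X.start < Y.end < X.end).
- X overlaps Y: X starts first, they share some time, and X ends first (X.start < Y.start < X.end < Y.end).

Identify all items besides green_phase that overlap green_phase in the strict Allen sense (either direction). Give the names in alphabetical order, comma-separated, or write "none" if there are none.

amber_phase

Target green_phase = [t=616, t=1046].
amber_phase [t=489, t=727] → overlaps → yes.
crimson_phase [t=15, t=17] → before → no.
gold_phase [t=405, t=473] → before → no.
teal_phase [t=103, t=473] → before → no.
violet_phase [t=103, t=378] → before → no.
Result: amber_phase.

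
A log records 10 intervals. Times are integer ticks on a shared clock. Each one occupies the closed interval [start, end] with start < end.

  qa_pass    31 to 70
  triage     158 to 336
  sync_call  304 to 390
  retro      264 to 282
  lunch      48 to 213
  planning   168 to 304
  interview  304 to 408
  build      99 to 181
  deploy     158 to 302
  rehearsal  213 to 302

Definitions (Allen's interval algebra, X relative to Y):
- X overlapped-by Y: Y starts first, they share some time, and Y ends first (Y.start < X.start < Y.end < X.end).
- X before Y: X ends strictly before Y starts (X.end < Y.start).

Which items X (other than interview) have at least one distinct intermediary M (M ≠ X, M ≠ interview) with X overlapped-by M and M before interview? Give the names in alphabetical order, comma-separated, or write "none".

Target interview = [304, 408].
Intermediaries M with M before interview: build, deploy, lunch, qa_pass, rehearsal, retro.
Via build — items with X overlapped-by build: deploy, planning, triage.
Via deploy — items with X overlapped-by deploy: planning.
Via lunch — items with X overlapped-by lunch: deploy, planning, triage.
Via qa_pass — items with X overlapped-by qa_pass: lunch.
Via rehearsal — items with X overlapped-by rehearsal: none.
Via retro — items with X overlapped-by retro: none.
Union: deploy, lunch, planning, triage.

deploy, lunch, planning, triage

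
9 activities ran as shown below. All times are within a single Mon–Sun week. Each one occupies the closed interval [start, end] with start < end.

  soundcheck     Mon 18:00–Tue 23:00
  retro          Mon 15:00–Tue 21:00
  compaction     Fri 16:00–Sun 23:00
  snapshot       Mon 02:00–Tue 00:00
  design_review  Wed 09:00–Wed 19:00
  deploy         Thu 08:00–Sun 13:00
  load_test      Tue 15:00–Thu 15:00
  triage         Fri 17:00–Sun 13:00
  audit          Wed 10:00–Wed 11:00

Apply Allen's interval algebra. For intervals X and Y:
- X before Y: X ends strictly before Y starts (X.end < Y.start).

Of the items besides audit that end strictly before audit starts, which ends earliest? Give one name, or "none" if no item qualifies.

snapshot

Target audit = [Wed 10:00, Wed 11:00].
compaction [Fri 16:00, Sun 23:00] → after → excluded.
deploy [Thu 08:00, Sun 13:00] → after → excluded.
design_review [Wed 09:00, Wed 19:00] → contains → excluded.
load_test [Tue 15:00, Thu 15:00] → contains → excluded.
retro [Mon 15:00, Tue 21:00] → before → candidate.
snapshot [Mon 02:00, Tue 00:00] → before → candidate.
soundcheck [Mon 18:00, Tue 23:00] → before → candidate.
triage [Fri 17:00, Sun 13:00] → after → excluded.
Among candidates, earliest end is Tue 00:00 → snapshot.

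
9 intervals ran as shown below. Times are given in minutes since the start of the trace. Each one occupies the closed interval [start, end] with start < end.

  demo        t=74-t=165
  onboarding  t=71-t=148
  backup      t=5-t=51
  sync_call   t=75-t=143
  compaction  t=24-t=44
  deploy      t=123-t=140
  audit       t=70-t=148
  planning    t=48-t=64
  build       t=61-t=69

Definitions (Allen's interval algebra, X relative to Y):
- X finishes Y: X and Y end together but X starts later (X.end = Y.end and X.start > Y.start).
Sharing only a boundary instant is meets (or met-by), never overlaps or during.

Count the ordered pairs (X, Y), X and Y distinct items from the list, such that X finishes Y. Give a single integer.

Checking all 72 ordered pairs for relation 'finishes'; matching pairs in alphabetical order:
(onboarding, audit): onboarding finishes audit ✓
Count: 1.

1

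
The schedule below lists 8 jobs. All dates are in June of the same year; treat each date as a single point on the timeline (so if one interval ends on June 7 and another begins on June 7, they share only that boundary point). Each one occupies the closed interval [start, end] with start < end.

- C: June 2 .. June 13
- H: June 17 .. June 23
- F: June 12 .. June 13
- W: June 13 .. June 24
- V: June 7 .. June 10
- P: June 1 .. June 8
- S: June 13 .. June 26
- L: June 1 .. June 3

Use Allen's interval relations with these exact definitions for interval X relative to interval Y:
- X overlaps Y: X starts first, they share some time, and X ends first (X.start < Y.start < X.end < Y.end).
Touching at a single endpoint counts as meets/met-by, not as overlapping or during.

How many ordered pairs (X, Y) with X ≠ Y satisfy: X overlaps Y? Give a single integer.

3

Checking all 56 ordered pairs for relation 'overlaps'; matching pairs in alphabetical order:
(L, C): L overlaps C ✓
(P, C): P overlaps C ✓
(P, V): P overlaps V ✓
Count: 3.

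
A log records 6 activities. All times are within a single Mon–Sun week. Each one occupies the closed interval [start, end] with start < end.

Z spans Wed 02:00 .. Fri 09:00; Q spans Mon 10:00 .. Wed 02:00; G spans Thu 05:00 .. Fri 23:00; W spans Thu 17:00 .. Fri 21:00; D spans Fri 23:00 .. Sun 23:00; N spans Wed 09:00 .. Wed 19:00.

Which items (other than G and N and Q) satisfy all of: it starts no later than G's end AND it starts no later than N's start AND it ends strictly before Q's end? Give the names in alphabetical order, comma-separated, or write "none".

none

Conditions: its start is no later than G's end (X.start <= Fri 23:00) AND its start is no later than N's start (X.start <= Wed 09:00) AND its end is strictly before Q's end (X.end < Wed 02:00).
D: start Fri 23:00 <= Fri 23:00? ✓; start Fri 23:00 <= Wed 09:00? ✗; end Sun 23:00 < Wed 02:00? ✗ → no.
W: start Thu 17:00 <= Fri 23:00? ✓; start Thu 17:00 <= Wed 09:00? ✗; end Fri 21:00 < Wed 02:00? ✗ → no.
Z: start Wed 02:00 <= Fri 23:00? ✓; start Wed 02:00 <= Wed 09:00? ✓; end Fri 09:00 < Wed 02:00? ✗ → no.
Result: none.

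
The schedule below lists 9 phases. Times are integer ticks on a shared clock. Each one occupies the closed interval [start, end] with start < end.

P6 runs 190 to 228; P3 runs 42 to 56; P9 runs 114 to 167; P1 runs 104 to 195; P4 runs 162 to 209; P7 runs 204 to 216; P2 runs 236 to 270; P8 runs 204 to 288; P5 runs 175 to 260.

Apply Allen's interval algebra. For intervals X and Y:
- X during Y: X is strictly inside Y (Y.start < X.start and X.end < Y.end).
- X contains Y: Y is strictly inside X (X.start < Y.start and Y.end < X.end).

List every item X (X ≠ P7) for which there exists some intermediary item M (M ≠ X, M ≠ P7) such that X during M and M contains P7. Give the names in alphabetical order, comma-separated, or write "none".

Target P7 = [204, 216].
Intermediaries M with M contains P7: P5, P6.
Via P5 — items with X during P5: P6.
Via P6 — items with X during P6: none.
Union: P6.

P6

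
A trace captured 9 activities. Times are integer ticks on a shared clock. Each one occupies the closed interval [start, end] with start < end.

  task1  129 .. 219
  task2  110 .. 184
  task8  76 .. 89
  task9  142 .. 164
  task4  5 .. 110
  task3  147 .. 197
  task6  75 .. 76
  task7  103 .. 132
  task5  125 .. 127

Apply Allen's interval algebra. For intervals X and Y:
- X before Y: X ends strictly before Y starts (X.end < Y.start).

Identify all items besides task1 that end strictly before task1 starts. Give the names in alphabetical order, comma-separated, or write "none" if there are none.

Target task1 = [129, 219].
task2 [110, 184] → overlaps → no.
task3 [147, 197] → during → no.
task4 [5, 110] → before → yes.
task5 [125, 127] → before → yes.
task6 [75, 76] → before → yes.
task7 [103, 132] → overlaps → no.
task8 [76, 89] → before → yes.
task9 [142, 164] → during → no.
Result: task4, task5, task6, task8.

task4, task5, task6, task8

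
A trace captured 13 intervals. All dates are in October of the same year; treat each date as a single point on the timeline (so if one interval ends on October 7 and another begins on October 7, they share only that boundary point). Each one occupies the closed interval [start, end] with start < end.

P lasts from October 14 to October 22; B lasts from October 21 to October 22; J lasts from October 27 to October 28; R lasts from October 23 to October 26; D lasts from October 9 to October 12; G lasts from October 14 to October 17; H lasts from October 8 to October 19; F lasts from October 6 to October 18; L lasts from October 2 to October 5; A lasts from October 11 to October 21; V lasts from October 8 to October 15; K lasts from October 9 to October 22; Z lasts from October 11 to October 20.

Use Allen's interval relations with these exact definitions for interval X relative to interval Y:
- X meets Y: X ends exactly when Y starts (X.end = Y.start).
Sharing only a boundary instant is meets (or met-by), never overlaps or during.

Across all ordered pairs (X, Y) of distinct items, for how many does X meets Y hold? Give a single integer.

Checking all 156 ordered pairs for relation 'meets'; matching pairs in alphabetical order:
(A, B): A meets B ✓
Count: 1.

1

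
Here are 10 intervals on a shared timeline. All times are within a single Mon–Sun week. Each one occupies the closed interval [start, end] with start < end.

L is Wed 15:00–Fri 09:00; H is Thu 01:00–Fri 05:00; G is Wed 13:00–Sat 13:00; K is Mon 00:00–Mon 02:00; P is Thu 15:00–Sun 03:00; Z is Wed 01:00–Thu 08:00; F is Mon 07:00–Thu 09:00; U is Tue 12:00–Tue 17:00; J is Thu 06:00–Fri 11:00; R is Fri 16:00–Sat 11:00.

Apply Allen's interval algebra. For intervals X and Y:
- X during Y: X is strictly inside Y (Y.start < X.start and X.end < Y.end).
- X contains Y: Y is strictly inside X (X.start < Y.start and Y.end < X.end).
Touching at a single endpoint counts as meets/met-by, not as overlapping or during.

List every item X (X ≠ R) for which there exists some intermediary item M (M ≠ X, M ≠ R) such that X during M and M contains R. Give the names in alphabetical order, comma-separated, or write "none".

Target R = [Fri 16:00, Sat 11:00].
Intermediaries M with M contains R: G, P.
Via G — items with X during G: H, J, L.
Via P — items with X during P: none.
Union: H, J, L.

H, J, L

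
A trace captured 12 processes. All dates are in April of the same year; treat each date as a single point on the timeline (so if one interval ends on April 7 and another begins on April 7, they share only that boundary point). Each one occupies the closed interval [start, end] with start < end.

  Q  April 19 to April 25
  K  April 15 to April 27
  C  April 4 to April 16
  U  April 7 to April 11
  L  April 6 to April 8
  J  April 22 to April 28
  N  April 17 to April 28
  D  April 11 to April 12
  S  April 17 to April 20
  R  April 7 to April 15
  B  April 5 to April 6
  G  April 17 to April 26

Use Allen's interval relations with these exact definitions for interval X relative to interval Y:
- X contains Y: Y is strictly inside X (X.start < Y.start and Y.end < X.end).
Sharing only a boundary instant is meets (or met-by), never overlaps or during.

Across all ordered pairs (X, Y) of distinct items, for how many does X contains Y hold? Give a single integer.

Checking all 132 ordered pairs for relation 'contains'; matching pairs in alphabetical order:
(C, B): C contains B ✓
(C, D): C contains D ✓
(C, L): C contains L ✓
(C, R): C contains R ✓
(C, U): C contains U ✓
(G, Q): G contains Q ✓
(K, G): K contains G ✓
(K, Q): K contains Q ✓
(K, S): K contains S ✓
(N, Q): N contains Q ✓
(R, D): R contains D ✓
Count: 11.

11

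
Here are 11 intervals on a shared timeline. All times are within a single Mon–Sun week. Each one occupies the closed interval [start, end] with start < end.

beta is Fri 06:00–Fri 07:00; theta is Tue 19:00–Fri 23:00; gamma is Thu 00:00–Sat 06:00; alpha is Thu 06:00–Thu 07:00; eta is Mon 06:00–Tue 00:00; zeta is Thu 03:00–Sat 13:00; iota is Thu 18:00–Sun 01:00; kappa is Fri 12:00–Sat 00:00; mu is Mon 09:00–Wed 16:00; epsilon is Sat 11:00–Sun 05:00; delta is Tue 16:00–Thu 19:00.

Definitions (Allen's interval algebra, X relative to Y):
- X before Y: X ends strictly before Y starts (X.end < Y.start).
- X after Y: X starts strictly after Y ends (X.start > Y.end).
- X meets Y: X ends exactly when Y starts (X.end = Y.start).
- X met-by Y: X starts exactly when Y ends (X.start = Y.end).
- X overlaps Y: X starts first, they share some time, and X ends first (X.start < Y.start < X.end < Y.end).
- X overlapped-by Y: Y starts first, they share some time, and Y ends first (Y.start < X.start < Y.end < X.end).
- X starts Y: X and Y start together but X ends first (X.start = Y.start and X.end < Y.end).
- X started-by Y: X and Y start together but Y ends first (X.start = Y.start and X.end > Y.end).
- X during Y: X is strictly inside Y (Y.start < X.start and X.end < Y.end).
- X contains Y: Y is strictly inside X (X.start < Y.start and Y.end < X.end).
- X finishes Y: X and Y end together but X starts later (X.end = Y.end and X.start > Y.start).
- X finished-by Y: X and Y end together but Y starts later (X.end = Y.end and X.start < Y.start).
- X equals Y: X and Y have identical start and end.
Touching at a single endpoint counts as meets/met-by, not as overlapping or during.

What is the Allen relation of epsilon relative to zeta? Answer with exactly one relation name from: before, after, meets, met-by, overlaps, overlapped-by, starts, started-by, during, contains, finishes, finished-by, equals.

epsilon = [Sat 11:00, Sun 05:00]; zeta = [Thu 03:00, Sat 13:00].
Compare endpoints: epsilon.start > zeta.start, epsilon.start < zeta.end, epsilon.end > zeta.start, epsilon.end > zeta.end.
That pattern is 'overlapped-by'.

overlapped-by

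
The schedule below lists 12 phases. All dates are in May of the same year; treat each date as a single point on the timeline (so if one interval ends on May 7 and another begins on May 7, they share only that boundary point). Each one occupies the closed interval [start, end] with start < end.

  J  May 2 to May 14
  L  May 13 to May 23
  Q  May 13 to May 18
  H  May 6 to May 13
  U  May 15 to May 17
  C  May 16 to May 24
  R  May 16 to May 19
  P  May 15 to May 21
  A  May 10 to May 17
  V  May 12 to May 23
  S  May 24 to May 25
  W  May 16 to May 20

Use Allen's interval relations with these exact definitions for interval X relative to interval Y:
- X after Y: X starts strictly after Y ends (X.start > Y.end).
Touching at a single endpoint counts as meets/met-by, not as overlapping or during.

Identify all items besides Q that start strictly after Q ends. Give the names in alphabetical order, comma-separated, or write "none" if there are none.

S

Target Q = [May 13, May 18].
A [May 10, May 17] → overlaps → no.
C [May 16, May 24] → overlapped-by → no.
H [May 6, May 13] → meets → no.
J [May 2, May 14] → overlaps → no.
L [May 13, May 23] → started-by → no.
P [May 15, May 21] → overlapped-by → no.
R [May 16, May 19] → overlapped-by → no.
S [May 24, May 25] → after → yes.
U [May 15, May 17] → during → no.
V [May 12, May 23] → contains → no.
W [May 16, May 20] → overlapped-by → no.
Result: S.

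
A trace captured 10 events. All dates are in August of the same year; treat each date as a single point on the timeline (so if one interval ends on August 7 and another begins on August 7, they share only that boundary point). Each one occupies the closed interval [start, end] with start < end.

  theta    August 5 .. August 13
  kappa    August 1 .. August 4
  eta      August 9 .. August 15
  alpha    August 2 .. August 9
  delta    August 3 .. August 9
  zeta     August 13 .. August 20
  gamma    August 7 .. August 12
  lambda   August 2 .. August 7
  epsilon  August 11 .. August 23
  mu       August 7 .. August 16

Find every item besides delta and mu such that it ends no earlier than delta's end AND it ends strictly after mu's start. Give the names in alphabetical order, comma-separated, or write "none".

Conditions: its end is no earlier than delta's end (X.end >= August 9) AND its end is strictly after mu's start (X.end > August 7).
alpha: end August 9 >= August 9? ✓; end August 9 > August 7? ✓ → yes.
epsilon: end August 23 >= August 9? ✓; end August 23 > August 7? ✓ → yes.
eta: end August 15 >= August 9? ✓; end August 15 > August 7? ✓ → yes.
gamma: end August 12 >= August 9? ✓; end August 12 > August 7? ✓ → yes.
kappa: end August 4 >= August 9? ✗; end August 4 > August 7? ✗ → no.
lambda: end August 7 >= August 9? ✗; end August 7 > August 7? ✗ → no.
theta: end August 13 >= August 9? ✓; end August 13 > August 7? ✓ → yes.
zeta: end August 20 >= August 9? ✓; end August 20 > August 7? ✓ → yes.
Result: alpha, epsilon, eta, gamma, theta, zeta.

alpha, epsilon, eta, gamma, theta, zeta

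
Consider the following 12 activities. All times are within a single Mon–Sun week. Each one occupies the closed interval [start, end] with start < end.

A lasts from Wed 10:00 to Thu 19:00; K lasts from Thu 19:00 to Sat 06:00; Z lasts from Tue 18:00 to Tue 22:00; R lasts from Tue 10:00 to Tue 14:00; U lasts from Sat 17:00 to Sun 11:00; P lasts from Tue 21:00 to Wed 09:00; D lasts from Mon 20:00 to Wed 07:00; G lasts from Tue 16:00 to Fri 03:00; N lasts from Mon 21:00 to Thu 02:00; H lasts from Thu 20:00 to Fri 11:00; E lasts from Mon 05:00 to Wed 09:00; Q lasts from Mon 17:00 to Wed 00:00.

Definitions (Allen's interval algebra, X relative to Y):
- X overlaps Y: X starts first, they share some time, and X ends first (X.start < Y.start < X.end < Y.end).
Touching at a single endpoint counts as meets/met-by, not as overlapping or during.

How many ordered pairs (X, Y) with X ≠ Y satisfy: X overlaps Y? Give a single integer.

14

Checking all 132 ordered pairs for relation 'overlaps'; matching pairs in alphabetical order:
(D, G): D overlaps G ✓
(D, N): D overlaps N ✓
(D, P): D overlaps P ✓
(E, G): E overlaps G ✓
(E, N): E overlaps N ✓
(G, H): G overlaps H ✓
(G, K): G overlaps K ✓
(N, A): N overlaps A ✓
(N, G): N overlaps G ✓
(Q, D): Q overlaps D ✓
(Q, G): Q overlaps G ✓
(Q, N): Q overlaps N ✓
(Q, P): Q overlaps P ✓
(Z, P): Z overlaps P ✓
Count: 14.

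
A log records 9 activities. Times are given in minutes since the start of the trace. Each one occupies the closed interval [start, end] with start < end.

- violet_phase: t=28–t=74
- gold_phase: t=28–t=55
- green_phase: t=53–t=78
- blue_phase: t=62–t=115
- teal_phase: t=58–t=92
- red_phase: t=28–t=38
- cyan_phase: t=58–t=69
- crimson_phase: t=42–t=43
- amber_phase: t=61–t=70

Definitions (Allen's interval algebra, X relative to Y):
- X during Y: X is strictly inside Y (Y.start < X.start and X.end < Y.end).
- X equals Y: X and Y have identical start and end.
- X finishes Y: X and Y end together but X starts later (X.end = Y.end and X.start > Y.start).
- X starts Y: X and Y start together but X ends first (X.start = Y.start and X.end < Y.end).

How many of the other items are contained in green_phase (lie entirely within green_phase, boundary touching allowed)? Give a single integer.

2

Target green_phase = [t=53, t=78].
amber_phase [t=61, t=70] → during → counts.
blue_phase [t=62, t=115] → overlapped-by → no.
crimson_phase [t=42, t=43] → before → no.
cyan_phase [t=58, t=69] → during → counts.
gold_phase [t=28, t=55] → overlaps → no.
red_phase [t=28, t=38] → before → no.
teal_phase [t=58, t=92] → overlapped-by → no.
violet_phase [t=28, t=74] → overlaps → no.
Total: 2.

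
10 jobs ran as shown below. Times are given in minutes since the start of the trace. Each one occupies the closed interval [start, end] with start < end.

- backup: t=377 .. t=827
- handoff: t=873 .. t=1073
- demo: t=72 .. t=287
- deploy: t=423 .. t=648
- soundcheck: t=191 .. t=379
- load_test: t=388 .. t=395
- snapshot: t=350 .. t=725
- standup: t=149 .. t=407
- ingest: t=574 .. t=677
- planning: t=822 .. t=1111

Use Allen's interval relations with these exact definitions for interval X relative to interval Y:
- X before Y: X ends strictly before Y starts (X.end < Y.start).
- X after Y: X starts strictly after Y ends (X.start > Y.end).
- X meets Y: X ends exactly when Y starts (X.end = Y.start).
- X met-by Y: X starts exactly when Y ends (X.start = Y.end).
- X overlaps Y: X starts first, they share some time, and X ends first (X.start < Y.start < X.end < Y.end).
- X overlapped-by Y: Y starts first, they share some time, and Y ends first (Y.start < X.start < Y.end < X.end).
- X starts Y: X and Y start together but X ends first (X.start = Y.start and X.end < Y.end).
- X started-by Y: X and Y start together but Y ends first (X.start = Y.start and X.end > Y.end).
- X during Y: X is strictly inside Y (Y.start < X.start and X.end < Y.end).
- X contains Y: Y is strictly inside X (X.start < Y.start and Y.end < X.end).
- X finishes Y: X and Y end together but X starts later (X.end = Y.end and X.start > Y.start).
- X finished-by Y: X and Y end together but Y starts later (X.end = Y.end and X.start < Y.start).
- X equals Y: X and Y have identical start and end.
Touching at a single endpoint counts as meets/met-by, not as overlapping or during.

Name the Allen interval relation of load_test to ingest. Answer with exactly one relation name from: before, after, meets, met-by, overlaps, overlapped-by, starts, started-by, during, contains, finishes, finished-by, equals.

before

load_test = [t=388, t=395]; ingest = [t=574, t=677].
Compare endpoints: load_test.start < ingest.start, load_test.start < ingest.end, load_test.end < ingest.start, load_test.end < ingest.end.
That pattern is 'before'.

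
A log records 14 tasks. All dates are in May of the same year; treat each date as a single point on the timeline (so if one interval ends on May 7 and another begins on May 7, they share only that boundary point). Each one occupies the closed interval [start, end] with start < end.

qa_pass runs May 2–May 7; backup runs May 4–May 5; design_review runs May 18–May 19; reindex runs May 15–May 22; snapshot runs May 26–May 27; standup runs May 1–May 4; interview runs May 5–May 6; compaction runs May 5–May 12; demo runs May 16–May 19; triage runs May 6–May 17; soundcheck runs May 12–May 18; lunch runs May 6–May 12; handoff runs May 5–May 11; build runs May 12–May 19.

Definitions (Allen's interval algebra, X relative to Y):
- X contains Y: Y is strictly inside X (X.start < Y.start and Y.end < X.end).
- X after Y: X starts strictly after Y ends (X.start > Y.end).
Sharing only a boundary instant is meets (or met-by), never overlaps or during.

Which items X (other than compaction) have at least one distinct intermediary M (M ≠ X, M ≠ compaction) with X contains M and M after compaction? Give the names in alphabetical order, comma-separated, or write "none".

reindex

Target compaction = [May 5, May 12].
Intermediaries M with M after compaction: demo, design_review, reindex, snapshot.
Via demo — items with X contains demo: reindex.
Via design_review — items with X contains design_review: reindex.
Via reindex — items with X contains reindex: none.
Via snapshot — items with X contains snapshot: none.
Union: reindex.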